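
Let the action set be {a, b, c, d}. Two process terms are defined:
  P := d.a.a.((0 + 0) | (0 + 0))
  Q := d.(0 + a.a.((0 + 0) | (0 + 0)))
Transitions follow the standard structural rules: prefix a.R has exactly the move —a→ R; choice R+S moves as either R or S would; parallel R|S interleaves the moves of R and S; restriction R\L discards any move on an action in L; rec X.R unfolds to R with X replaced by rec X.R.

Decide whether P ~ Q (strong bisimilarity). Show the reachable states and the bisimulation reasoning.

YES

Reachable graph of P (4 states):
  p0 = d.a.a.((0 + 0) | (0 + 0)) has moves ··d··> p1
  p1 = a.a.((0 + 0) | (0 + 0)) has moves ··a··> p2
  p2 = a.((0 + 0) | (0 + 0)) has moves ··a··> p3
  p3 = (0 + 0) | (0 + 0) has moves ·
Reachable graph of Q (4 states):
  q0 = d.(0 + a.a.((0 + 0) | (0 + 0))) has moves ··d··> q1
  q1 = 0 + a.a.((0 + 0) | (0 + 0)) has moves ··a··> q2
  q2 = a.((0 + 0) | (0 + 0)) has moves ··a··> q3
  q3 = (0 + 0) | (0 + 0) has moves ·
Coarsest stable partition (strong bisimilarity classes):
  B0 = {p0, q0}
  B1 = {p1, q1}
  B2 = {p2, q2}
  B3 = {p3, q3}
p0 ∈ B0, q0 ∈ B0 → same block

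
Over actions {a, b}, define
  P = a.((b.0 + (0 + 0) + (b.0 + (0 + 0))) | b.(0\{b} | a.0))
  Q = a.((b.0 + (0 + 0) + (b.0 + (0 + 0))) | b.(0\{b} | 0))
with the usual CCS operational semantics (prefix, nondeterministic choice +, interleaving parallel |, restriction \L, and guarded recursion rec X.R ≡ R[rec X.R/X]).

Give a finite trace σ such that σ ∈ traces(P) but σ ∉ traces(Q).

LTS(P): 7 reachable states
  m0 = a.((b.0 + (0 + 0) + (b.0 + (0 + 0))) | b.(0\{b} | a.0)) :: -a-> m1
  m1 = (b.0 + (0 + 0) + (b.0 + (0 + 0))) | b.(0\{b} | a.0) :: -b-> m2, -b-> m3
  m2 = (b.0 + (0 + 0) + (b.0 + (0 + 0))) | (0\{b} | a.0) :: -a-> m4, -b-> m5
  m3 = 0 | b.(0\{b} | a.0) :: -b-> m5
  m4 = (b.0 + (0 + 0) + (b.0 + (0 + 0))) | (0\{b} | 0) :: -b-> m6
  m5 = 0 | (0\{b} | a.0) :: -a-> m6
  m6 = 0 | (0\{b} | 0) :: ·
LTS(Q): 5 reachable states
  n0 = a.((b.0 + (0 + 0) + (b.0 + (0 + 0))) | b.(0\{b} | 0)) :: -a-> n1
  n1 = (b.0 + (0 + 0) + (b.0 + (0 + 0))) | b.(0\{b} | 0) :: -b-> n2, -b-> n3
  n2 = (b.0 + (0 + 0) + (b.0 + (0 + 0))) | (0\{b} | 0) :: -b-> n4
  n3 = 0 | b.(0\{b} | 0) :: -b-> n4
  n4 = 0 | (0\{b} | 0) :: ·
Run σ = ⟨aba⟩ on P: start {m0}
  [1] a ⇒ {m1}
  [2] b ⇒ {m2, m3}
  [3] a ⇒ {m4}
  ✓ P
Run σ = ⟨aba⟩ on Q: start {n0}
  [1] a ⇒ {n1}
  [2] b ⇒ {n2, n3}
  [3] a ⇒ ∅  — Q cannot continue

aba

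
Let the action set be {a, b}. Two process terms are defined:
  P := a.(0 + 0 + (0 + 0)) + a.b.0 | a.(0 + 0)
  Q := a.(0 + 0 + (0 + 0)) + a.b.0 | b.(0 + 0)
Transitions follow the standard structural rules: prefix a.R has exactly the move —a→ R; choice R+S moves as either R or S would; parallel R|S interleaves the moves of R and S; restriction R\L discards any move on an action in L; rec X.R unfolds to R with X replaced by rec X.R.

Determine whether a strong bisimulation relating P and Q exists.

P ≁ Q

P's transition system — 7 states:
  p0 = a.(0 + 0 + (0 + 0)) + a.b.0 | a.(0 + 0) ⊢ --a--▸ p1, --a--▸ p2, --a--▸ p3
  p1 = 0 + 0 + (0 + 0) ⊢ ·
  p2 = a.b.0 | (0 + 0) ⊢ --a--▸ p4
  p3 = b.0 | a.(0 + 0) ⊢ --a--▸ p4, --b--▸ p5
  p4 = b.0 | (0 + 0) ⊢ --b--▸ p6
  p5 = 0 | a.(0 + 0) ⊢ --a--▸ p6
  p6 = 0 | (0 + 0) ⊢ ·
Q's transition system — 7 states:
  q0 = a.(0 + 0 + (0 + 0)) + a.b.0 | b.(0 + 0) ⊢ --a--▸ q1, --a--▸ q2, --b--▸ q3
  q1 = 0 + 0 + (0 + 0) ⊢ ·
  q2 = b.0 | b.(0 + 0) ⊢ --b--▸ q4, --b--▸ q5
  q3 = a.b.0 | (0 + 0) ⊢ --a--▸ q5
  q4 = 0 | b.(0 + 0) ⊢ --b--▸ q6
  q5 = b.0 | (0 + 0) ⊢ --b--▸ q6
  q6 = 0 | (0 + 0) ⊢ ·
Partition-refinement fixed point:
  B0 = {p0}
  B1 = {p1, p6, q1, q6}
  B2 = {p3}
  B3 = {p4, q4, q5}
  B4 = {p5}
  B5 = {p2, q3}
  B6 = {q0}
  B7 = {q2}
p0 ∈ B0, q0 ∈ B6 → different blocks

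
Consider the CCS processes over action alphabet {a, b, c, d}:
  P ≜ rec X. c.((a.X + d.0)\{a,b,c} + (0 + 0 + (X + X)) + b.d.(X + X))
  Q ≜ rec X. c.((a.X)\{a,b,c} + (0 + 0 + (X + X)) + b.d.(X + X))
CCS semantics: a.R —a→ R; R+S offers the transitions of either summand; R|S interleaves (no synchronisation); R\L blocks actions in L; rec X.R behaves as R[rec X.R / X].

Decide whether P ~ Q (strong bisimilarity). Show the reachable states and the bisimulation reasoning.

NO

Reachable graph of P (5 states):
  s0 = rec X. c.((a.X + d.0)\{a,b,c} + (0 + 0 + (X + X)) + b.d.(X + X)) ⊢ —c→ s1
  s1 = (a.(rec X. c.((a.X + d.0)\{a,b,c} + (0 + 0 + (X + X)) + b.d.(X + X))) + d.0)\{a,b,c} + (0 + 0 + ((rec X. c.((a.X + d.0)\{a,b,c} + (0 + 0 + (X + X)) + b.d.(X + X))) + (rec X. c.((a.X + d.0)\{a,b,c} + (0 + 0 + (X + X)) + b.d.(X + X))))) + b.d.((rec X. c.((a.X + d.0)\{a,b,c} + (0 + 0 + (X + X)) + b.d.(X + X))) + (rec X. c.((a.X + d.0)\{a,b,c} + (0 + 0 + (X + X)) + b.d.(X + X)))) ⊢ —b→ s2, —c→ s1, —d→ s3
  s2 = d.((rec X. c.((a.X + d.0)\{a,b,c} + (0 + 0 + (X + X)) + b.d.(X + X))) + (rec X. c.((a.X + d.0)\{a,b,c} + (0 + 0 + (X + X)) + b.d.(X + X)))) ⊢ —d→ s4
  s3 = 0\{a,b,c} ⊢ stopped
  s4 = (rec X. c.((a.X + d.0)\{a,b,c} + (0 + 0 + (X + X)) + b.d.(X + X))) + (rec X. c.((a.X + d.0)\{a,b,c} + (0 + 0 + (X + X)) + b.d.(X + X))) ⊢ —c→ s1
Reachable graph of Q (4 states):
  t0 = rec X. c.((a.X)\{a,b,c} + (0 + 0 + (X + X)) + b.d.(X + X)) ⊢ —c→ t1
  t1 = (a.(rec X. c.((a.X)\{a,b,c} + (0 + 0 + (X + X)) + b.d.(X + X))))\{a,b,c} + (0 + 0 + ((rec X. c.((a.X)\{a,b,c} + (0 + 0 + (X + X)) + b.d.(X + X))) + (rec X. c.((a.X)\{a,b,c} + (0 + 0 + (X + X)) + b.d.(X + X))))) + b.d.((rec X. c.((a.X)\{a,b,c} + (0 + 0 + (X + X)) + b.d.(X + X))) + (rec X. c.((a.X)\{a,b,c} + (0 + 0 + (X + X)) + b.d.(X + X)))) ⊢ —b→ t2, —c→ t1
  t2 = d.((rec X. c.((a.X)\{a,b,c} + (0 + 0 + (X + X)) + b.d.(X + X))) + (rec X. c.((a.X)\{a,b,c} + (0 + 0 + (X + X)) + b.d.(X + X)))) ⊢ —d→ t3
  t3 = (rec X. c.((a.X)\{a,b,c} + (0 + 0 + (X + X)) + b.d.(X + X))) + (rec X. c.((a.X)\{a,b,c} + (0 + 0 + (X + X)) + b.d.(X + X))) ⊢ —c→ t1
Coarsest stable partition (strong bisimilarity classes):
  B0 = {s0, s4}
  B1 = {s1}
  B2 = {s3}
  B3 = {s2}
  B4 = {t0, t3}
  B5 = {t1}
  B6 = {t2}
s0 ∈ B0, t0 ∈ B4 → different blocks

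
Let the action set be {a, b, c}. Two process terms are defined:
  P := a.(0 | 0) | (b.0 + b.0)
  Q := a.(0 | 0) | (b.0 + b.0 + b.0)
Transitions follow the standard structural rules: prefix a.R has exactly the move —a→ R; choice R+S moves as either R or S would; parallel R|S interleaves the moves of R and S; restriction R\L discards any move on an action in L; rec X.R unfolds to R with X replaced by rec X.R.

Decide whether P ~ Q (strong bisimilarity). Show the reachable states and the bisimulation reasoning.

P ~ Q

LTS(P): 4 reachable states
  u0 = a.(0 | 0) | (b.0 + b.0) → --a--▸ u1, --b--▸ u2
  u1 = 0 | 0 | (b.0 + b.0) → --b--▸ u3
  u2 = a.(0 | 0) | 0 → --a--▸ u3
  u3 = 0 | 0 | 0 → ∅
LTS(Q): 4 reachable states
  v0 = a.(0 | 0) | (b.0 + b.0 + b.0) → --a--▸ v1, --b--▸ v2
  v1 = 0 | 0 | (b.0 + b.0 + b.0) → --b--▸ v3
  v2 = a.(0 | 0) | 0 → --a--▸ v3
  v3 = 0 | 0 | 0 → ∅
Partition-refinement fixed point:
  B0 = {u0, v0}
  B1 = {u1, v1}
  B2 = {u3, v3}
  B3 = {u2, v2}
u0 ∈ B0, v0 ∈ B0 → same block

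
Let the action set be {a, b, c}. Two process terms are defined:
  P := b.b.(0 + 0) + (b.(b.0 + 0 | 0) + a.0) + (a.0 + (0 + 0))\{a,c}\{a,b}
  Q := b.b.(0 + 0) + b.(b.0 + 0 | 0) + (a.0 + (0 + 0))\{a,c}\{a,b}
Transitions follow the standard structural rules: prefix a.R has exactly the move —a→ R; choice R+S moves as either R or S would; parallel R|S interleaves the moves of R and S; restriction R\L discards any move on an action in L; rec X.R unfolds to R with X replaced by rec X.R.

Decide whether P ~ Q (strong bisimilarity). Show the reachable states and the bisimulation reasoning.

NO

LTS(P): 5 reachable states
  p0 = b.b.(0 + 0) + (b.(b.0 + 0 | 0) + a.0) + (a.0 + (0 + 0))\{a,c}\{a,b} has moves --a--▸ p1, --b--▸ p2, --b--▸ p3
  p1 = 0 has moves ·
  p2 = b.(0 + 0) has moves --b--▸ p4
  p3 = b.0 + 0 | 0 has moves --b--▸ p1
  p4 = 0 + 0 has moves ·
LTS(Q): 5 reachable states
  q0 = b.b.(0 + 0) + b.(b.0 + 0 | 0) + (a.0 + (0 + 0))\{a,c}\{a,b} has moves --b--▸ q1, --b--▸ q2
  q1 = b.(0 + 0) has moves --b--▸ q3
  q2 = b.0 + 0 | 0 has moves --b--▸ q4
  q3 = 0 + 0 has moves ·
  q4 = 0 has moves ·
Coarsest stable partition (strong bisimilarity classes):
  B0 = {p0}
  B1 = {p2, p3, q1, q2}
  B2 = {p1, p4, q3, q4}
  B3 = {q0}
p0 ∈ B0, q0 ∈ B3 → different blocks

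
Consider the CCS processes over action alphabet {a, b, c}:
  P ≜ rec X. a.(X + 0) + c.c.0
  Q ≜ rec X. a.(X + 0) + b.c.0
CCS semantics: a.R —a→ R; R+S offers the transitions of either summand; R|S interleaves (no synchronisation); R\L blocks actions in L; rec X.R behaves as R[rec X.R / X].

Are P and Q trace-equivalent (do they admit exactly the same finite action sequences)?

trace-distinct — witness ⟨c⟩

P's transition system — 4 states:
  p0 = rec X. a.(X + 0) + c.c.0 | -a-> p1, -c-> p2
  p1 = (rec X. a.(X + 0) + c.c.0) + 0 | -a-> p1, -c-> p2
  p2 = c.0 | -c-> p3
  p3 = 0 | ∅
Q's transition system — 4 states:
  q0 = rec X. a.(X + 0) + b.c.0 | -a-> q1, -b-> q2
  q1 = (rec X. a.(X + 0) + b.c.0) + 0 | -a-> q1, -b-> q2
  q2 = c.0 | -c-> q3
  q3 = 0 | ∅
Trace ⟨c⟩ through P, begin at {p0}:
  [1] c ⇒ {p2}
  P completes σ.
Trace ⟨c⟩ through Q, begin at {q0}:
  [1] c ⇒ no successor for Q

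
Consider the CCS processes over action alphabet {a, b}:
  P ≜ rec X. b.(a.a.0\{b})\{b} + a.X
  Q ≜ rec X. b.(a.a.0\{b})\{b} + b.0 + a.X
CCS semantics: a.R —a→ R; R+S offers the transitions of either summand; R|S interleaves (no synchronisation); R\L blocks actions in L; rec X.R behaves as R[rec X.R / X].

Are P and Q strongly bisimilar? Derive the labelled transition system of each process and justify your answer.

P ≁ Q

Reachable graph of P (4 states):
  m0 = rec X. b.(a.a.0\{b})\{b} + a.X :: --a--▸ m0, --b--▸ m1
  m1 = (a.a.0\{b})\{b} :: --a--▸ m2
  m2 = (a.0\{b})\{b} :: --a--▸ m3
  m3 = 0\{b}\{b} :: ·
Reachable graph of Q (5 states):
  n0 = rec X. b.(a.a.0\{b})\{b} + b.0 + a.X :: --a--▸ n0, --b--▸ n1, --b--▸ n2
  n1 = (a.a.0\{b})\{b} :: --a--▸ n3
  n2 = 0 :: ·
  n3 = (a.0\{b})\{b} :: --a--▸ n4
  n4 = 0\{b}\{b} :: ·
Partition-refinement fixed point:
  B0 = {m0}
  B1 = {m1, n1}
  B2 = {m2, n3}
  B3 = {m3, n2, n4}
  B4 = {n0}
m0 ∈ B0, n0 ∈ B4 → different blocks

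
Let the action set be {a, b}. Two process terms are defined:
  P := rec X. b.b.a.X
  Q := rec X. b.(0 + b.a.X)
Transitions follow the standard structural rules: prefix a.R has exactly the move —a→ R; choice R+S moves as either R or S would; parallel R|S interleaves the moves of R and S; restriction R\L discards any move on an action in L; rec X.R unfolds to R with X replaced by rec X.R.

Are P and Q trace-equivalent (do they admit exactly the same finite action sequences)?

traces(P) = traces(Q)

Reachable graph of P (3 states):
  m0 = rec X. b.b.a.X | ··b··> m1
  m1 = b.a.(rec X. b.b.a.X) | ··b··> m2
  m2 = a.(rec X. b.b.a.X) | ··a··> m0
Reachable graph of Q (3 states):
  n0 = rec X. b.(0 + b.a.X) | ··b··> n1
  n1 = 0 + b.a.(rec X. b.(0 + b.a.X)) | ··b··> n2
  n2 = a.(rec X. b.(0 + b.a.X)) | ··a··> n0
Bisimilarity quotient blocks:
  B0 = {m0, n0}
  B1 = {m1, n1}
  B2 = {m2, n2}
m0 ∈ B0, n0 ∈ B0 → same block
Bisimilar ⇒ trace-equivalent.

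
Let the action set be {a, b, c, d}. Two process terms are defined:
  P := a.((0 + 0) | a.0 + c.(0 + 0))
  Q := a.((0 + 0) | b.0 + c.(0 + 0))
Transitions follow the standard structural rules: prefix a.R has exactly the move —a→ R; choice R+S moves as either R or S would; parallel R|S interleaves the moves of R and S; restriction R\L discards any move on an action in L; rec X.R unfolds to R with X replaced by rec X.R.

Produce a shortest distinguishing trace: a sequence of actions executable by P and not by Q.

LTS(P): 4 reachable states
  u0 = a.((0 + 0) | a.0 + c.(0 + 0)) has moves ··a··> u1
  u1 = (0 + 0) | a.0 + c.(0 + 0) has moves ··a··> u2, ··c··> u3
  u2 = (0 + 0) | 0 has moves ·
  u3 = 0 + 0 has moves ·
LTS(Q): 4 reachable states
  v0 = a.((0 + 0) | b.0 + c.(0 + 0)) has moves ··a··> v1
  v1 = (0 + 0) | b.0 + c.(0 + 0) has moves ··b··> v2, ··c··> v3
  v2 = (0 + 0) | 0 has moves ·
  v3 = 0 + 0 has moves ·
Trace ⟨aa⟩ through P, begin at {u0}:
  after a @ step 1: {u1}
  after a @ step 2: {u2}
  P completes σ.
Trace ⟨aa⟩ through Q, begin at {v0}:
  after a @ step 1: {v1}
  after a @ step 2: no successor for Q

aa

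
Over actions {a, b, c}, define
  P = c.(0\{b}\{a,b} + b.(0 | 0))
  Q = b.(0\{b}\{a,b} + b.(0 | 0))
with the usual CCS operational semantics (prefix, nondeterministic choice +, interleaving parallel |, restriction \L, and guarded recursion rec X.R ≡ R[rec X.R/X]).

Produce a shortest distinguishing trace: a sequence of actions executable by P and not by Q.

c

Reachable graph of P (3 states):
  m0 = c.(0\{b}\{a,b} + b.(0 | 0)) → --c--▸ m1
  m1 = 0\{b}\{a,b} + b.(0 | 0) → --b--▸ m2
  m2 = 0 | 0 → stopped
Reachable graph of Q (3 states):
  n0 = b.(0\{b}\{a,b} + b.(0 | 0)) → --b--▸ n1
  n1 = 0\{b}\{a,b} + b.(0 | 0) → --b--▸ n2
  n2 = 0 | 0 → stopped
Executing c from P (initial set {m0}):
  after c @ step 1: {m1}
  — P admits the full trace.
Executing c from Q (initial set {n0}):
  after c @ step 1: ∅  — Q cannot continue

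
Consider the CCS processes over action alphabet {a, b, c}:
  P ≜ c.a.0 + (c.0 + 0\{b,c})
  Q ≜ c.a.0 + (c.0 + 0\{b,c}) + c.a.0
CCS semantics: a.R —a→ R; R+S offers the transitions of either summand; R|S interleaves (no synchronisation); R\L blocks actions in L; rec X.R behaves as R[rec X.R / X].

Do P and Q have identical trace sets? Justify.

trace-equivalent

Reachable graph of P (3 states):
  s0 = c.a.0 + (c.0 + 0\{b,c}) :: —c→ s1, —c→ s2
  s1 = 0 :: ·
  s2 = a.0 :: —a→ s1
Reachable graph of Q (3 states):
  t0 = c.a.0 + (c.0 + 0\{b,c}) + c.a.0 :: —c→ t1, —c→ t2
  t1 = 0 :: ·
  t2 = a.0 :: —a→ t1
Bisimilarity quotient blocks:
  B0 = {s0, t0}
  B1 = {s2, t2}
  B2 = {s1, t1}
s0 ∈ B0, t0 ∈ B0 → same block
Bisimilar ⇒ trace-equivalent.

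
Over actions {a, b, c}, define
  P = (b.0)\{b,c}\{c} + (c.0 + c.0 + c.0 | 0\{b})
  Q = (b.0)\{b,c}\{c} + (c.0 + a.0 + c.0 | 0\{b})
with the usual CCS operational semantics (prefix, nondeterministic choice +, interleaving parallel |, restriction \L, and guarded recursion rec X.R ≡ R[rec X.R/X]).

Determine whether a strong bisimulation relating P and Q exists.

not bisimilar

P's transition system — 3 states:
  s0 = (b.0)\{b,c}\{c} + (c.0 + c.0 + c.0 | 0\{b}) | —c→ s1, —c→ s2
  s1 = 0 | deadlocked
  s2 = 0 | 0\{b} | deadlocked
Q's transition system — 3 states:
  t0 = (b.0)\{b,c}\{c} + (c.0 + a.0 + c.0 | 0\{b}) | —a→ t1, —c→ t1, —c→ t2
  t1 = 0 | deadlocked
  t2 = 0 | 0\{b} | deadlocked
Coarsest stable partition (strong bisimilarity classes):
  B0 = {s0}
  B1 = {s1, s2, t1, t2}
  B2 = {t0}
s0 ∈ B0, t0 ∈ B2 → different blocks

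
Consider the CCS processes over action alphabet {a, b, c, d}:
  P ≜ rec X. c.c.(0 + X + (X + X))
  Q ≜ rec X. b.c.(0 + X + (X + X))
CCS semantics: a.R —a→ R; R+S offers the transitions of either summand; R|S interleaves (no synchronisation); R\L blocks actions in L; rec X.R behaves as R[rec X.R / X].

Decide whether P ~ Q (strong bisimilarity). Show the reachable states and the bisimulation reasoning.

P's transition system — 3 states:
  m0 = rec X. c.c.(0 + X + (X + X)) :: --c--▸ m1
  m1 = c.(0 + (rec X. c.c.(0 + X + (X + X))) + ((rec X. c.c.(0 + X + (X + X))) + (rec X. c.c.(0 + X + (X + X))))) :: --c--▸ m2
  m2 = 0 + (rec X. c.c.(0 + X + (X + X))) + ((rec X. c.c.(0 + X + (X + X))) + (rec X. c.c.(0 + X + (X + X)))) :: --c--▸ m1
Q's transition system — 3 states:
  n0 = rec X. b.c.(0 + X + (X + X)) :: --b--▸ n1
  n1 = c.(0 + (rec X. b.c.(0 + X + (X + X))) + ((rec X. b.c.(0 + X + (X + X))) + (rec X. b.c.(0 + X + (X + X))))) :: --c--▸ n2
  n2 = 0 + (rec X. b.c.(0 + X + (X + X))) + ((rec X. b.c.(0 + X + (X + X))) + (rec X. b.c.(0 + X + (X + X)))) :: --b--▸ n1
Partition-refinement fixed point:
  B0 = {m0, m1, m2}
  B1 = {n0, n2}
  B2 = {n1}
m0 ∈ B0, n0 ∈ B1 → different blocks

P ≁ Q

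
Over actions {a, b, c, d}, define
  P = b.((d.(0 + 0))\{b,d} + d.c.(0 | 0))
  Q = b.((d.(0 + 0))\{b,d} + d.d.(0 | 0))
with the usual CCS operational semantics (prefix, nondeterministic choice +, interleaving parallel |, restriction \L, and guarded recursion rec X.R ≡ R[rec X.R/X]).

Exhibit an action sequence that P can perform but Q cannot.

P's transition system — 4 states:
  p0 = b.((d.(0 + 0))\{b,d} + d.c.(0 | 0)) ⊢ —b→ p1
  p1 = (d.(0 + 0))\{b,d} + d.c.(0 | 0) ⊢ —d→ p2
  p2 = c.(0 | 0) ⊢ —c→ p3
  p3 = 0 | 0 ⊢ ·
Q's transition system — 4 states:
  q0 = b.((d.(0 + 0))\{b,d} + d.d.(0 | 0)) ⊢ —b→ q1
  q1 = (d.(0 + 0))\{b,d} + d.d.(0 | 0) ⊢ —d→ q2
  q2 = d.(0 | 0) ⊢ —d→ q3
  q3 = 0 | 0 ⊢ ·
Run σ = ⟨bdc⟩ on P: start {p0}
  step 1 (b): {p1}
  step 2 (d): {p2}
  step 3 (c): {p3}
  — P admits the full trace.
Run σ = ⟨bdc⟩ on Q: start {q0}
  step 1 (b): {q1}
  step 2 (d): {q2}
  step 3 (c): ∅ (Q stuck)

bdc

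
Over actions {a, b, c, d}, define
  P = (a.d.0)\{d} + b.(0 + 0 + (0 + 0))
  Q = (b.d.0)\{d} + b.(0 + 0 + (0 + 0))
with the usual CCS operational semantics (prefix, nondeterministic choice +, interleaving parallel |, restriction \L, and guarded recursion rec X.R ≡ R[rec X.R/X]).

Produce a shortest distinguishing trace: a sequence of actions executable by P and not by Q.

LTS(P): 3 reachable states
  u0 = (a.d.0)\{d} + b.(0 + 0 + (0 + 0)) has moves =a=> u1, =b=> u2
  u1 = (d.0)\{d} has moves stopped
  u2 = 0 + 0 + (0 + 0) has moves stopped
LTS(Q): 3 reachable states
  v0 = (b.d.0)\{d} + b.(0 + 0 + (0 + 0)) has moves =b=> v1, =b=> v2
  v1 = (d.0)\{d} has moves stopped
  v2 = 0 + 0 + (0 + 0) has moves stopped
Trace ⟨a⟩ through P, begin at {u0}:
  after a @ step 1: {u1}
  — P admits the full trace.
Trace ⟨a⟩ through Q, begin at {v0}:
  after a @ step 1: no successor for Q

a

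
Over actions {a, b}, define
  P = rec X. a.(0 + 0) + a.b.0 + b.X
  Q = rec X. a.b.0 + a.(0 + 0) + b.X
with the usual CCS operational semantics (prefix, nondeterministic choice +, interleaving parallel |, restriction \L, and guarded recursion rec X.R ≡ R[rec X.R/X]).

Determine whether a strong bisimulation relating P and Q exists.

P ~ Q

P's transition system — 4 states:
  u0 = rec X. a.(0 + 0) + a.b.0 + b.X has moves --a--▸ u1, --a--▸ u2, --b--▸ u0
  u1 = 0 + 0 has moves deadlocked
  u2 = b.0 has moves --b--▸ u3
  u3 = 0 has moves deadlocked
Q's transition system — 4 states:
  v0 = rec X. a.b.0 + a.(0 + 0) + b.X has moves --a--▸ v1, --a--▸ v2, --b--▸ v0
  v1 = 0 + 0 has moves deadlocked
  v2 = b.0 has moves --b--▸ v3
  v3 = 0 has moves deadlocked
Coarsest stable partition (strong bisimilarity classes):
  B0 = {u0, v0}
  B1 = {u1, u3, v1, v3}
  B2 = {u2, v2}
u0 ∈ B0, v0 ∈ B0 → same block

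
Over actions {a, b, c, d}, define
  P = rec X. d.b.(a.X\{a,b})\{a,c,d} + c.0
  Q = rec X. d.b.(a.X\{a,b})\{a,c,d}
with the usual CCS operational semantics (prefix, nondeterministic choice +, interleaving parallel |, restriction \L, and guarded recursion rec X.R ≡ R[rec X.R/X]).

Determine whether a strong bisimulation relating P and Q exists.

NO

Reachable graph of P (4 states):
  u0 = rec X. d.b.(a.X\{a,b})\{a,c,d} + c.0 | =c=> u1, =d=> u2
  u1 = 0 | deadlocked
  u2 = b.(a.(rec X. d.b.(a.X\{a,b})\{a,c,d} + c.0)\{a,b})\{a,c,d} | =b=> u3
  u3 = (a.(rec X. d.b.(a.X\{a,b})\{a,c,d} + c.0)\{a,b})\{a,c,d} | deadlocked
Reachable graph of Q (3 states):
  v0 = rec X. d.b.(a.X\{a,b})\{a,c,d} | =d=> v1
  v1 = b.(a.(rec X. d.b.(a.X\{a,b})\{a,c,d})\{a,b})\{a,c,d} | =b=> v2
  v2 = (a.(rec X. d.b.(a.X\{a,b})\{a,c,d})\{a,b})\{a,c,d} | deadlocked
Bisimilarity quotient blocks:
  B0 = {u0}
  B1 = {u2, v1}
  B2 = {u1, u3, v2}
  B3 = {v0}
u0 ∈ B0, v0 ∈ B3 → different blocks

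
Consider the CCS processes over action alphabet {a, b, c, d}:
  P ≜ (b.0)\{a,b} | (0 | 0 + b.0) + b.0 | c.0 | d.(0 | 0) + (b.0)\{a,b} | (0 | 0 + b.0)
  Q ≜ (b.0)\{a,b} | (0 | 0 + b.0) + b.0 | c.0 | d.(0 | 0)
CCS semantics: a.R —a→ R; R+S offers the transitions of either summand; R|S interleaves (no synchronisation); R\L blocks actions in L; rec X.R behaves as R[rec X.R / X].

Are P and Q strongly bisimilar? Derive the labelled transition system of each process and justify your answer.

P ~ Q

P's transition system — 9 states:
  s0 = (b.0)\{a,b} | (0 | 0 + b.0) + b.0 | c.0 | d.(0 | 0) + (b.0)\{a,b} | (0 | 0 + b.0) → =b=> s1, =b=> s2, =c=> s3, =d=> s4
  s1 = (b.0)\{a,b} | 0 → (no moves)
  s2 = 0 | c.0 | d.(0 | 0) → =c=> s5, =d=> s6
  s3 = b.0 | 0 | d.(0 | 0) → =b=> s5, =d=> s7
  s4 = b.0 | c.0 | (0 | 0) → =b=> s6, =c=> s7
  s5 = 0 | 0 | d.(0 | 0) → =d=> s8
  s6 = 0 | c.0 | (0 | 0) → =c=> s8
  s7 = b.0 | 0 | (0 | 0) → =b=> s8
  s8 = 0 | 0 | (0 | 0) → (no moves)
Q's transition system — 9 states:
  t0 = (b.0)\{a,b} | (0 | 0 + b.0) + b.0 | c.0 | d.(0 | 0) → =b=> t1, =b=> t2, =c=> t3, =d=> t4
  t1 = (b.0)\{a,b} | 0 → (no moves)
  t2 = 0 | c.0 | d.(0 | 0) → =c=> t5, =d=> t6
  t3 = b.0 | 0 | d.(0 | 0) → =b=> t5, =d=> t7
  t4 = b.0 | c.0 | (0 | 0) → =b=> t6, =c=> t7
  t5 = 0 | 0 | d.(0 | 0) → =d=> t8
  t6 = 0 | c.0 | (0 | 0) → =c=> t8
  t7 = b.0 | 0 | (0 | 0) → =b=> t8
  t8 = 0 | 0 | (0 | 0) → (no moves)
Coarsest stable partition (strong bisimilarity classes):
  B0 = {s0, t0}
  B1 = {s2, t2}
  B2 = {s5, t5}
  B3 = {s1, s8, t1, t8}
  B4 = {s6, t6}
  B5 = {s4, t4}
  B6 = {s7, t7}
  B7 = {s3, t3}
s0 ∈ B0, t0 ∈ B0 → same block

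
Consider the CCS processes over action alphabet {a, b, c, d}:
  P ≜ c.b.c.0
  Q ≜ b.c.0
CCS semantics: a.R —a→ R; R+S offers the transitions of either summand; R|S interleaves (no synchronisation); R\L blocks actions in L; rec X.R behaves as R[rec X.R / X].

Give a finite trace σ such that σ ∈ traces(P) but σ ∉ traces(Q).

Reachable graph of P (4 states):
  u0 = c.b.c.0 → =c=> u1
  u1 = b.c.0 → =b=> u2
  u2 = c.0 → =c=> u3
  u3 = 0 → ·
Reachable graph of Q (3 states):
  v0 = b.c.0 → =b=> v1
  v1 = c.0 → =c=> v2
  v2 = 0 → ·
Trace ⟨c⟩ through P, begin at {u0}:
  after c @ step 1: {u1}
  P completes σ.
Trace ⟨c⟩ through Q, begin at {v0}:
  after c @ step 1: ∅ (Q stuck)

c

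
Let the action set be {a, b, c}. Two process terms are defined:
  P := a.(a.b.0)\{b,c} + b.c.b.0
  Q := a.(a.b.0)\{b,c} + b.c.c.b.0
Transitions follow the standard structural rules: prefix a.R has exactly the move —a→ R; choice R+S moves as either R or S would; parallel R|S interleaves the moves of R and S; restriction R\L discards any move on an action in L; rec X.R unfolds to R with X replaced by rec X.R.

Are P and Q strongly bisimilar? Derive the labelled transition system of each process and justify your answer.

Reachable graph of P (6 states):
  u0 = a.(a.b.0)\{b,c} + b.c.b.0 :: -a-> u1, -b-> u2
  u1 = (a.b.0)\{b,c} :: -a-> u3
  u2 = c.b.0 :: -c-> u4
  u3 = (b.0)\{b,c} :: (no moves)
  u4 = b.0 :: -b-> u5
  u5 = 0 :: (no moves)
Reachable graph of Q (7 states):
  v0 = a.(a.b.0)\{b,c} + b.c.c.b.0 :: -a-> v1, -b-> v2
  v1 = (a.b.0)\{b,c} :: -a-> v3
  v2 = c.c.b.0 :: -c-> v4
  v3 = (b.0)\{b,c} :: (no moves)
  v4 = c.b.0 :: -c-> v5
  v5 = b.0 :: -b-> v6
  v6 = 0 :: (no moves)
Bisimilarity quotient blocks:
  B0 = {u0}
  B1 = {u1, v1}
  B2 = {u3, u5, v3, v6}
  B3 = {u2, v4}
  B4 = {u4, v5}
  B5 = {v0}
  B6 = {v2}
u0 ∈ B0, v0 ∈ B5 → different blocks

P ≁ Q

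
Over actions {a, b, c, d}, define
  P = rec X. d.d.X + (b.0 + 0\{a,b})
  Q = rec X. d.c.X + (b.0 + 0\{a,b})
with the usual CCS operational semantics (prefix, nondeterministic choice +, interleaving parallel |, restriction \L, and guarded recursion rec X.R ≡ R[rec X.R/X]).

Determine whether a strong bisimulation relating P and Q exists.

not bisimilar

P's transition system — 3 states:
  s0 = rec X. d.d.X + (b.0 + 0\{a,b}) | --b--▸ s1, --d--▸ s2
  s1 = 0 | stopped
  s2 = d.(rec X. d.d.X + (b.0 + 0\{a,b})) | --d--▸ s0
Q's transition system — 3 states:
  t0 = rec X. d.c.X + (b.0 + 0\{a,b}) | --b--▸ t1, --d--▸ t2
  t1 = 0 | stopped
  t2 = c.(rec X. d.c.X + (b.0 + 0\{a,b})) | --c--▸ t0
Coarsest stable partition (strong bisimilarity classes):
  B0 = {s0}
  B1 = {s1, t1}
  B2 = {s2}
  B3 = {t0}
  B4 = {t2}
s0 ∈ B0, t0 ∈ B3 → different blocks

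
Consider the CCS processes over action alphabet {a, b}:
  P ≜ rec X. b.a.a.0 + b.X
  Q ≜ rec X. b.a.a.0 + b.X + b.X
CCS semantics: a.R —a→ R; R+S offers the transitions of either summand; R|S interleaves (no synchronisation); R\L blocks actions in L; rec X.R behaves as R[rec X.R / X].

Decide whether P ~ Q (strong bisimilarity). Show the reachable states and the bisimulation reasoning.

P ~ Q

Reachable graph of P (4 states):
  p0 = rec X. b.a.a.0 + b.X → —b→ p0, —b→ p1
  p1 = a.a.0 → —a→ p2
  p2 = a.0 → —a→ p3
  p3 = 0 → ∅
Reachable graph of Q (4 states):
  q0 = rec X. b.a.a.0 + b.X + b.X → —b→ q0, —b→ q1
  q1 = a.a.0 → —a→ q2
  q2 = a.0 → —a→ q3
  q3 = 0 → ∅
Bisimilarity quotient blocks:
  B0 = {p0, q0}
  B1 = {p1, q1}
  B2 = {p2, q2}
  B3 = {p3, q3}
p0 ∈ B0, q0 ∈ B0 → same block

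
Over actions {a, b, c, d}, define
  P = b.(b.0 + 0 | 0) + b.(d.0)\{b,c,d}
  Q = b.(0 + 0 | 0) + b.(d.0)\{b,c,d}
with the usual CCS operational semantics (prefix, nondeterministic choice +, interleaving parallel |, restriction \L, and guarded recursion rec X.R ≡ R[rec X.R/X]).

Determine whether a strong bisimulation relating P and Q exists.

NO

Reachable graph of P (4 states):
  u0 = b.(b.0 + 0 | 0) + b.(d.0)\{b,c,d} → --b--▸ u1, --b--▸ u2
  u1 = (d.0)\{b,c,d} → stopped
  u2 = b.0 + 0 | 0 → --b--▸ u3
  u3 = 0 → stopped
Reachable graph of Q (3 states):
  v0 = b.(0 + 0 | 0) + b.(d.0)\{b,c,d} → --b--▸ v1, --b--▸ v2
  v1 = (d.0)\{b,c,d} → stopped
  v2 = 0 + 0 | 0 → stopped
Bisimilarity quotient blocks:
  B0 = {u0}
  B1 = {u1, u3, v1, v2}
  B2 = {u2, v0}
u0 ∈ B0, v0 ∈ B2 → different blocks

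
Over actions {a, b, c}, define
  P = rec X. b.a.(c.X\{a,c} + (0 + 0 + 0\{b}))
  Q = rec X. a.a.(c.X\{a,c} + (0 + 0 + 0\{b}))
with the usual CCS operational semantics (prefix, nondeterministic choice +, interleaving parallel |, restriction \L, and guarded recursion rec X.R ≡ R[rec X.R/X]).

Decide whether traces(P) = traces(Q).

Reachable graph of P (5 states):
  p0 = rec X. b.a.(c.X\{a,c} + (0 + 0 + 0\{b})) ⊢ =b=> p1
  p1 = a.(c.(rec X. b.a.(c.X\{a,c} + (0 + 0 + 0\{b})))\{a,c} + (0 + 0 + 0\{b})) ⊢ =a=> p2
  p2 = c.(rec X. b.a.(c.X\{a,c} + (0 + 0 + 0\{b})))\{a,c} + (0 + 0 + 0\{b}) ⊢ =c=> p3
  p3 = (rec X. b.a.(c.X\{a,c} + (0 + 0 + 0\{b})))\{a,c} ⊢ =b=> p4
  p4 = (a.(c.(rec X. b.a.(c.X\{a,c} + (0 + 0 + 0\{b})))\{a,c} + (0 + 0 + 0\{b})))\{a,c} ⊢ ·
Reachable graph of Q (4 states):
  q0 = rec X. a.a.(c.X\{a,c} + (0 + 0 + 0\{b})) ⊢ =a=> q1
  q1 = a.(c.(rec X. a.a.(c.X\{a,c} + (0 + 0 + 0\{b})))\{a,c} + (0 + 0 + 0\{b})) ⊢ =a=> q2
  q2 = c.(rec X. a.a.(c.X\{a,c} + (0 + 0 + 0\{b})))\{a,c} + (0 + 0 + 0\{b}) ⊢ =c=> q3
  q3 = (rec X. a.a.(c.X\{a,c} + (0 + 0 + 0\{b})))\{a,c} ⊢ ·
Executing b from P (initial set {p0}):
  after b @ step 1: {p1}
  — P admits the full trace.
Executing b from Q (initial set {q0}):
  after b @ step 1: ∅ (Q stuck)

traces(P) ≠ traces(Q) — witness ⟨b⟩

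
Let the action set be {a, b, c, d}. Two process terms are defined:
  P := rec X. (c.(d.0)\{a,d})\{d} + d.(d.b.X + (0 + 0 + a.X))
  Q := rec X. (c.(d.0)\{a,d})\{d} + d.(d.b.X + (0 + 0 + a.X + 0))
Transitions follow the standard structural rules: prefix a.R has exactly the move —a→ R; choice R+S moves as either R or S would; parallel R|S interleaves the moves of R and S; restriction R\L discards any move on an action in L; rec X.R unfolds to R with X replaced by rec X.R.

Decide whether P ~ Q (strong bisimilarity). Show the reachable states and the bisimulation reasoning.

bisimilar

Reachable graph of P (4 states):
  m0 = rec X. (c.(d.0)\{a,d})\{d} + d.(d.b.X + (0 + 0 + a.X)) → -c-> m1, -d-> m2
  m1 = (d.0)\{a,d}\{d} → ·
  m2 = d.b.(rec X. (c.(d.0)\{a,d})\{d} + d.(d.b.X + (0 + 0 + a.X))) + (0 + 0 + a.(rec X. (c.(d.0)\{a,d})\{d} + d.(d.b.X + (0 + 0 + a.X)))) → -a-> m0, -d-> m3
  m3 = b.(rec X. (c.(d.0)\{a,d})\{d} + d.(d.b.X + (0 + 0 + a.X))) → -b-> m0
Reachable graph of Q (4 states):
  n0 = rec X. (c.(d.0)\{a,d})\{d} + d.(d.b.X + (0 + 0 + a.X + 0)) → -c-> n1, -d-> n2
  n1 = (d.0)\{a,d}\{d} → ·
  n2 = d.b.(rec X. (c.(d.0)\{a,d})\{d} + d.(d.b.X + (0 + 0 + a.X + 0))) + (0 + 0 + a.(rec X. (c.(d.0)\{a,d})\{d} + d.(d.b.X + (0 + 0 + a.X + 0))) + 0) → -a-> n0, -d-> n3
  n3 = b.(rec X. (c.(d.0)\{a,d})\{d} + d.(d.b.X + (0 + 0 + a.X + 0))) → -b-> n0
Partition-refinement fixed point:
  B0 = {m0, n0}
  B1 = {m1, n1}
  B2 = {m2, n2}
  B3 = {m3, n3}
m0 ∈ B0, n0 ∈ B0 → same block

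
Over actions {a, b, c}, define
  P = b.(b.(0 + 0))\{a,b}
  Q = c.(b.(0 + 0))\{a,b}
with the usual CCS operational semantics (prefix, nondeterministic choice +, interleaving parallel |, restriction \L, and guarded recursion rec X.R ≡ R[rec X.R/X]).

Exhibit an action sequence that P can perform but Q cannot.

b

Reachable graph of P (2 states):
  u0 = b.(b.(0 + 0))\{a,b} has moves =b=> u1
  u1 = (b.(0 + 0))\{a,b} has moves (no moves)
Reachable graph of Q (2 states):
  v0 = c.(b.(0 + 0))\{a,b} has moves =c=> v1
  v1 = (b.(0 + 0))\{a,b} has moves (no moves)
Trace ⟨b⟩ through P, begin at {u0}:
  after b @ step 1: {u1}
  P completes σ.
Trace ⟨b⟩ through Q, begin at {v0}:
  after b @ step 1: no successor for Q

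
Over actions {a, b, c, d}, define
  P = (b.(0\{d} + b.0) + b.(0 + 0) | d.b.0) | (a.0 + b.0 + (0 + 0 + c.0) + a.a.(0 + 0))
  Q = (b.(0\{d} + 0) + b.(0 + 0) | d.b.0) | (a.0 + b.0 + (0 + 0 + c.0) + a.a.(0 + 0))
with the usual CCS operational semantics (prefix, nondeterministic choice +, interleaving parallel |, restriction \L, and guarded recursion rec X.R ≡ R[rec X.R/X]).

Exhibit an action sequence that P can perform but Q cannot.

abb

LTS(P): 32 reachable states
  p0 = (b.(0\{d} + b.0) + b.(0 + 0) | d.b.0) | (a.0 + b.0 + (0 + 0 + c.0) + a.a.(0 + 0)) has moves —a→ p1, —a→ p2, —b→ p1, —b→ p3, —b→ p4, —c→ p1, —d→ p5
  p1 = (b.(0\{d} + b.0) + b.(0 + 0) | d.b.0) | 0 has moves —b→ p6, —b→ p7, —d→ p8
  p2 = (b.(0\{d} + b.0) + b.(0 + 0) | d.b.0) | a.(0 + 0) has moves —a→ p9, —b→ p10, —b→ p11, —d→ p12
  p3 = (0 + 0) | d.b.0 | (a.0 + b.0 + (0 + 0 + c.0) + a.a.(0 + 0)) has moves —a→ p10, —a→ p6, —b→ p6, —c→ p6, —d→ p13
  p4 = (0\{d} + b.0) | (a.0 + b.0 + (0 + 0 + c.0) + a.a.(0 + 0)) has moves —a→ p11, —a→ p7, —b→ p14, —b→ p7, —c→ p7
  p5 = b.(0 + 0) | b.0 | (a.0 + b.0 + (0 + 0 + c.0) + a.a.(0 + 0)) has moves —a→ p12, —a→ p8, —b→ p13, —b→ p15, —b→ p8, —c→ p8
  p6 = (0 + 0) | d.b.0 | 0 has moves —d→ p16
  p7 = (0\{d} + b.0) | 0 has moves —b→ p17
  p8 = b.(0 + 0) | b.0 | 0 has moves —b→ p16, —b→ p18
  p9 = (b.(0\{d} + b.0) + b.(0 + 0) | d.b.0) | (0 + 0) has moves —b→ p19, —b→ p20, —d→ p21
  p10 = (0 + 0) | d.b.0 | a.(0 + 0) has moves —a→ p19, —d→ p22
  p11 = (0\{d} + b.0) | a.(0 + 0) has moves —a→ p20, —b→ p23
  p12 = b.(0 + 0) | b.0 | a.(0 + 0) has moves —a→ p21, —b→ p22, —b→ p24
  p13 = (0 + 0) | b.0 | (a.0 + b.0 + (0 + 0 + c.0) + a.a.(0 + 0)) has moves —a→ p16, —a→ p22, —b→ p16, —b→ p25, —c→ p16
  p14 = 0 | (a.0 + b.0 + (0 + 0 + c.0) + a.a.(0 + 0)) has moves —a→ p17, —a→ p23, —b→ p17, —c→ p17
  p15 = b.(0 + 0) | 0 | (a.0 + b.0 + (0 + 0 + c.0) + a.a.(0 + 0)) has moves —a→ p18, —a→ p24, —b→ p18, —b→ p25, —c→ p18
  p16 = (0 + 0) | b.0 | 0 has moves —b→ p26
  p17 = 0 | 0 has moves (no moves)
  p18 = b.(0 + 0) | 0 | 0 has moves —b→ p26
  p19 = (0 + 0) | d.b.0 | (0 + 0) has moves —d→ p27
  p20 = (0\{d} + b.0) | (0 + 0) has moves —b→ p28
  p21 = b.(0 + 0) | b.0 | (0 + 0) has moves —b→ p27, —b→ p29
  p22 = (0 + 0) | b.0 | a.(0 + 0) has moves —a→ p27, —b→ p30
  p23 = 0 | a.(0 + 0) has moves —a→ p28
  p24 = b.(0 + 0) | 0 | a.(0 + 0) has moves —a→ p29, —b→ p30
  p25 = (0 + 0) | 0 | (a.0 + b.0 + (0 + 0 + c.0) + a.a.(0 + 0)) has moves —a→ p26, —a→ p30, —b→ p26, —c→ p26
  p26 = (0 + 0) | 0 | 0 has moves (no moves)
  p27 = (0 + 0) | b.0 | (0 + 0) has moves —b→ p31
  p28 = 0 | (0 + 0) has moves (no moves)
  p29 = b.(0 + 0) | 0 | (0 + 0) has moves —b→ p31
  p30 = (0 + 0) | 0 | a.(0 + 0) has moves —a→ p31
  p31 = (0 + 0) | 0 | (0 + 0) has moves (no moves)
LTS(Q): 28 reachable states
  q0 = (b.(0\{d} + 0) + b.(0 + 0) | d.b.0) | (a.0 + b.0 + (0 + 0 + c.0) + a.a.(0 + 0)) has moves —a→ q1, —a→ q2, —b→ q1, —b→ q3, —b→ q4, —c→ q1, —d→ q5
  q1 = (b.(0\{d} + 0) + b.(0 + 0) | d.b.0) | 0 has moves —b→ q6, —b→ q7, —d→ q8
  q2 = (b.(0\{d} + 0) + b.(0 + 0) | d.b.0) | a.(0 + 0) has moves —a→ q9, —b→ q10, —b→ q11, —d→ q12
  q3 = (0 + 0) | d.b.0 | (a.0 + b.0 + (0 + 0 + c.0) + a.a.(0 + 0)) has moves —a→ q10, —a→ q6, —b→ q6, —c→ q6, —d→ q13
  q4 = (0\{d} + 0) | (a.0 + b.0 + (0 + 0 + c.0) + a.a.(0 + 0)) has moves —a→ q11, —a→ q7, —b→ q7, —c→ q7
  q5 = b.(0 + 0) | b.0 | (a.0 + b.0 + (0 + 0 + c.0) + a.a.(0 + 0)) has moves —a→ q12, —a→ q8, —b→ q13, —b→ q14, —b→ q8, —c→ q8
  q6 = (0 + 0) | d.b.0 | 0 has moves —d→ q15
  q7 = (0\{d} + 0) | 0 has moves (no moves)
  q8 = b.(0 + 0) | b.0 | 0 has moves —b→ q15, —b→ q16
  q9 = (b.(0\{d} + 0) + b.(0 + 0) | d.b.0) | (0 + 0) has moves —b→ q17, —b→ q18, —d→ q19
  q10 = (0 + 0) | d.b.0 | a.(0 + 0) has moves —a→ q17, —d→ q20
  q11 = (0\{d} + 0) | a.(0 + 0) has moves —a→ q18
  q12 = b.(0 + 0) | b.0 | a.(0 + 0) has moves —a→ q19, —b→ q20, —b→ q21
  q13 = (0 + 0) | b.0 | (a.0 + b.0 + (0 + 0 + c.0) + a.a.(0 + 0)) has moves —a→ q15, —a→ q20, —b→ q15, —b→ q22, —c→ q15
  q14 = b.(0 + 0) | 0 | (a.0 + b.0 + (0 + 0 + c.0) + a.a.(0 + 0)) has moves —a→ q16, —a→ q21, —b→ q16, —b→ q22, —c→ q16
  q15 = (0 + 0) | b.0 | 0 has moves —b→ q23
  q16 = b.(0 + 0) | 0 | 0 has moves —b→ q23
  q17 = (0 + 0) | d.b.0 | (0 + 0) has moves —d→ q24
  q18 = (0\{d} + 0) | (0 + 0) has moves (no moves)
  q19 = b.(0 + 0) | b.0 | (0 + 0) has moves —b→ q24, —b→ q25
  q20 = (0 + 0) | b.0 | a.(0 + 0) has moves —a→ q24, —b→ q26
  q21 = b.(0 + 0) | 0 | a.(0 + 0) has moves —a→ q25, —b→ q26
  q22 = (0 + 0) | 0 | (a.0 + b.0 + (0 + 0 + c.0) + a.a.(0 + 0)) has moves —a→ q23, —a→ q26, —b→ q23, —c→ q23
  q23 = (0 + 0) | 0 | 0 has moves (no moves)
  q24 = (0 + 0) | b.0 | (0 + 0) has moves —b→ q27
  q25 = b.(0 + 0) | 0 | (0 + 0) has moves —b→ q27
  q26 = (0 + 0) | 0 | a.(0 + 0) has moves —a→ q27
  q27 = (0 + 0) | 0 | (0 + 0) has moves (no moves)
Executing abb from P (initial set {p0}):
  [1] a ⇒ {p1, p2}
  [2] b ⇒ {p10, p11, p6, p7}
  [3] b ⇒ {p17, p23}
  P completes σ.
Executing abb from Q (initial set {q0}):
  [1] a ⇒ {q1, q2}
  [2] b ⇒ {q10, q11, q6, q7}
  [3] b ⇒ ∅  — Q cannot continue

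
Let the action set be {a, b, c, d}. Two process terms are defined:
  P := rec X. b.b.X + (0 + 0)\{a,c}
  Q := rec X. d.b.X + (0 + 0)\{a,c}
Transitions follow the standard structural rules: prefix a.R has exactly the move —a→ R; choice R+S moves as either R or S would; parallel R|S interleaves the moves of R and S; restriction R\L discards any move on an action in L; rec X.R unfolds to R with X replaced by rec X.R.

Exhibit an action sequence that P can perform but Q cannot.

b

P's transition system — 2 states:
  p0 = rec X. b.b.X + (0 + 0)\{a,c} ⊢ -b-> p1
  p1 = b.(rec X. b.b.X + (0 + 0)\{a,c}) ⊢ -b-> p0
Q's transition system — 2 states:
  q0 = rec X. d.b.X + (0 + 0)\{a,c} ⊢ -d-> q1
  q1 = b.(rec X. d.b.X + (0 + 0)\{a,c}) ⊢ -b-> q0
Trace ⟨b⟩ through P, begin at {p0}:
  step 1 (b): {p1}
  ✓ P
Trace ⟨b⟩ through Q, begin at {q0}:
  step 1 (b): ∅ (Q stuck)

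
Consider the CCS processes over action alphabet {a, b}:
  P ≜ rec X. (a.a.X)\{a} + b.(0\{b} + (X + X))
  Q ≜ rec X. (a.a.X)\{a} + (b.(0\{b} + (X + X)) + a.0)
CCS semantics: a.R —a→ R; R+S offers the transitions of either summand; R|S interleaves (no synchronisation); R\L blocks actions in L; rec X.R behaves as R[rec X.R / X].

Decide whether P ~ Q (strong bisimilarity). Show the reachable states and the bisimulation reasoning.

P ≁ Q

P's transition system — 2 states:
  s0 = rec X. (a.a.X)\{a} + b.(0\{b} + (X + X)) → —b→ s1
  s1 = 0\{b} + ((rec X. (a.a.X)\{a} + b.(0\{b} + (X + X))) + (rec X. (a.a.X)\{a} + b.(0\{b} + (X + X)))) → —b→ s1
Q's transition system — 3 states:
  t0 = rec X. (a.a.X)\{a} + (b.(0\{b} + (X + X)) + a.0) → —a→ t1, —b→ t2
  t1 = 0 → deadlocked
  t2 = 0\{b} + ((rec X. (a.a.X)\{a} + (b.(0\{b} + (X + X)) + a.0)) + (rec X. (a.a.X)\{a} + (b.(0\{b} + (X + X)) + a.0))) → —a→ t1, —b→ t2
Partition-refinement fixed point:
  B0 = {s0, s1}
  B1 = {t0, t2}
  B2 = {t1}
s0 ∈ B0, t0 ∈ B1 → different blocks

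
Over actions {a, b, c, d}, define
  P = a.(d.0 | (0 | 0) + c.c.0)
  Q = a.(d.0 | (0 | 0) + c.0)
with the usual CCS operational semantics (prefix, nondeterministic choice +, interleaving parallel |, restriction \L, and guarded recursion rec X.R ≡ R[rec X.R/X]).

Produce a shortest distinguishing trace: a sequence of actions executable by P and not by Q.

acc

Reachable graph of P (5 states):
  p0 = a.(d.0 | (0 | 0) + c.c.0) has moves =a=> p1
  p1 = d.0 | (0 | 0) + c.c.0 has moves =c=> p2, =d=> p3
  p2 = c.0 has moves =c=> p4
  p3 = 0 | (0 | 0) has moves stopped
  p4 = 0 has moves stopped
Reachable graph of Q (4 states):
  q0 = a.(d.0 | (0 | 0) + c.0) has moves =a=> q1
  q1 = d.0 | (0 | 0) + c.0 has moves =c=> q2, =d=> q3
  q2 = 0 has moves stopped
  q3 = 0 | (0 | 0) has moves stopped
Executing acc from P (initial set {p0}):
  step 1 (a): {p1}
  step 2 (c): {p2}
  step 3 (c): {p4}
  P completes σ.
Executing acc from Q (initial set {q0}):
  step 1 (a): {q1}
  step 2 (c): {q2}
  step 3 (c): ∅ (Q stuck)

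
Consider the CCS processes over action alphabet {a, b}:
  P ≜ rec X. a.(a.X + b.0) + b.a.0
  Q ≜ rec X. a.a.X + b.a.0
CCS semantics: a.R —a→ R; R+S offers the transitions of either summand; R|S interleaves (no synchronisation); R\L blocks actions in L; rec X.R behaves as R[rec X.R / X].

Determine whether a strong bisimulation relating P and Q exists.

P ≁ Q

P's transition system — 4 states:
  s0 = rec X. a.(a.X + b.0) + b.a.0 | —a→ s1, —b→ s2
  s1 = a.(rec X. a.(a.X + b.0) + b.a.0) + b.0 | —a→ s0, —b→ s3
  s2 = a.0 | —a→ s3
  s3 = 0 | (no moves)
Q's transition system — 4 states:
  t0 = rec X. a.a.X + b.a.0 | —a→ t1, —b→ t2
  t1 = a.(rec X. a.a.X + b.a.0) | —a→ t0
  t2 = a.0 | —a→ t3
  t3 = 0 | (no moves)
Bisimilarity quotient blocks:
  B0 = {s0}
  B1 = {s1}
  B2 = {s3, t3}
  B3 = {s2, t2}
  B4 = {t0}
  B5 = {t1}
s0 ∈ B0, t0 ∈ B4 → different blocks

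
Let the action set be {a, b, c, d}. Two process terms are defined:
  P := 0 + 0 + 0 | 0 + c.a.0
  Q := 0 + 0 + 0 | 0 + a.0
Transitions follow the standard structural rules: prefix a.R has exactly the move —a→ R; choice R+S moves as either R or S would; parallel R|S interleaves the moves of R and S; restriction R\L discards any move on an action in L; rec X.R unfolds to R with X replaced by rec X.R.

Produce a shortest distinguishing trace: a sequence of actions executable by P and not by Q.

LTS(P): 3 reachable states
  u0 = 0 + 0 + 0 | 0 + c.a.0 → =c=> u1
  u1 = a.0 → =a=> u2
  u2 = 0 → (no moves)
LTS(Q): 2 reachable states
  v0 = 0 + 0 + 0 | 0 + a.0 → =a=> v1
  v1 = 0 → (no moves)
Executing c from P (initial set {u0}):
  after c @ step 1: {u1}
  — P admits the full trace.
Executing c from Q (initial set {v0}):
  after c @ step 1: no successor for Q

c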